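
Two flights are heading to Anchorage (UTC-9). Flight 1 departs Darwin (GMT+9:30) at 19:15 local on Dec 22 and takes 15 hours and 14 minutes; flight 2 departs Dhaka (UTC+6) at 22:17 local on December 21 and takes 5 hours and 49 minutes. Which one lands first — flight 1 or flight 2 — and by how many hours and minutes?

Flight 1 in UTC: 19:15 − 9:30 = 09:45 on Dec 22.
+15 hours 14 minutes → arrive 00:59 UTC on Dec 23.
Flight 2 in UTC: 22:17 − 6:00 = 16:17 on Dec 21.
+5 hours and 49 minutes → arrive 22:06 UTC on Dec 21.
Flight 2 lands earlier by 26 hours 53 minutes.

the second, by 26 hours 53 minutes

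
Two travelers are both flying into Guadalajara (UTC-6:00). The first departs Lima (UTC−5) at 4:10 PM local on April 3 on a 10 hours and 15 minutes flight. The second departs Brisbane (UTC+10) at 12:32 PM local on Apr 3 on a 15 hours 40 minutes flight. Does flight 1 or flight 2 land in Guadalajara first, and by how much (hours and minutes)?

the second, by 13 hours 13 minutes

Flight 1 in UTC: 4:10 PM + 5:00 = 9:10 PM on Apr 3.
+10 hours 15 minutes → arrive 7:25 AM UTC on Apr 4.
Flight 2 in UTC: 12:32 PM − 10:00 = 2:32 AM on Apr 3.
+15 hours and 40 minutes → arrive 6:12 PM UTC on Apr 3.
Flight 2 lands earlier by 13 hours 13 minutes.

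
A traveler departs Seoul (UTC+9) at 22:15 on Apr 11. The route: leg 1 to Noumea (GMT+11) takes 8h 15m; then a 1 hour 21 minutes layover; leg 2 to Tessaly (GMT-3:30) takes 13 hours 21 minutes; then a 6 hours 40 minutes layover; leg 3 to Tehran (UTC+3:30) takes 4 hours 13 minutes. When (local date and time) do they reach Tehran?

Convert departure to UTC: 22:15 − 9:00 = 13:15 UTC on Apr 11.
Add 8 hours 15 minutes leg 1 → 21:30 UTC.
Add 1 hour 21 minutes layover in Noumea → 22:51 UTC.
Add 13 hours and 21 minutes leg 2 → 12:12 UTC (Apr 12).
Add 6 hours 40 minutes layover in Tessaly → 18:52 UTC.
Add 4 hours 13 minutes leg 3 → 23:05 UTC.
Tehran is UTC+3:30, so local arrival = 23:05 + 3:30 = 02:35 on Apr 13.

02:35 on Apr 13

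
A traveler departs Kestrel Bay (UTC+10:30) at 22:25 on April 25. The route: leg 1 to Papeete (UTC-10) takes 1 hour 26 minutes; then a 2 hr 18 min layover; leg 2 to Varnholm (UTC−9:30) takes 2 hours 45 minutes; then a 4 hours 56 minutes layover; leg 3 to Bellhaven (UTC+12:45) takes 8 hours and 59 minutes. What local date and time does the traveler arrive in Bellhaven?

Convert departure to UTC: 22:25 − 10:30 = 11:55 UTC on Apr 25.
Add 1 hour and 26 minutes leg 1 → 13:21 UTC.
Add 2 hours and 18 minutes layover in Papeete → 15:39 UTC.
Add 2 hours 45 minutes leg 2 → 18:24 UTC.
Add 4 hours and 56 minutes layover in Varnholm → 23:20 UTC.
Add 8 hours 59 minutes leg 3 → 08:19 UTC (Apr 26).
Bellhaven is UTC+12:45, so local arrival = 08:19 + 12:45 = 21:04 on Apr 26.

21:04 on April 26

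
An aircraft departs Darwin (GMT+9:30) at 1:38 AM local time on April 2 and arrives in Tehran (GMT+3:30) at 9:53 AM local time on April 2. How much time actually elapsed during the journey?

Departure in UTC: 1:38 AM − 9:30 = 4:08 PM on Apr 1.
Arrival in UTC: 9:53 AM − 3:30 = 6:23 AM on Apr 2.
Elapsed = 6:23 AM − 4:08 PM (+1 day) = 14 hours 15 minutes.

14 hours 15 minutes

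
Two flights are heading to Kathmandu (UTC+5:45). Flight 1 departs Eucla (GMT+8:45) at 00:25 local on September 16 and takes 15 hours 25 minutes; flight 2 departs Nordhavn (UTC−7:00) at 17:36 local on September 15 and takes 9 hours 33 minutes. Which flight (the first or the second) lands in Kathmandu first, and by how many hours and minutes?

the first, by 3 hours 4 minutes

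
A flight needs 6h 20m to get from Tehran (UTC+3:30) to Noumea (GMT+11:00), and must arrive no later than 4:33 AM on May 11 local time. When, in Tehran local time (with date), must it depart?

2:43 PM on May 10

Target arrival in UTC: 4:33 AM − 11:00 = 5:33 PM on May 10.
Subtract 6 hours 20 minutes → departure 11:13 AM UTC on May 10.
Tehran is UTC+3:30: 11:13 AM + 3:30 = 2:43 PM on May 10.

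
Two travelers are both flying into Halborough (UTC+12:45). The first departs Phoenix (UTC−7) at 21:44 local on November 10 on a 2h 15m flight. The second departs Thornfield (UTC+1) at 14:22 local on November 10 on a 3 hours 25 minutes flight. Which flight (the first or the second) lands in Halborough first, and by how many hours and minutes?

the second, by 14 hours 12 minutes

Flight 1 in UTC: 21:44 + 7:00 = 04:44 on Nov 11.
+2 hours and 15 minutes → arrive 06:59 UTC on Nov 11.
Flight 2 in UTC: 14:22 − 1:00 = 13:22 on Nov 10.
+3 hours 25 minutes → arrive 16:47 UTC on Nov 10.
Flight 2 lands earlier by 14 hours 12 minutes.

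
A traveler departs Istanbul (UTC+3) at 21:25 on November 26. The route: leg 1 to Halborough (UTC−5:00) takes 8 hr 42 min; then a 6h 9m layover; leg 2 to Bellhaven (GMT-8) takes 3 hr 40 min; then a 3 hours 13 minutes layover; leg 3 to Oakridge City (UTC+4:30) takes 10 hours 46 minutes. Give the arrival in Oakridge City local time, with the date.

07:25 on November 28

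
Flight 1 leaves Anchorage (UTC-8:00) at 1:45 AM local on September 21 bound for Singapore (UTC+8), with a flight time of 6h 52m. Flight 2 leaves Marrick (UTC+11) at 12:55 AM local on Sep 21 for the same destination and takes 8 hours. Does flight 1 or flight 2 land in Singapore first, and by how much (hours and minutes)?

the second, by 18 hours 42 minutes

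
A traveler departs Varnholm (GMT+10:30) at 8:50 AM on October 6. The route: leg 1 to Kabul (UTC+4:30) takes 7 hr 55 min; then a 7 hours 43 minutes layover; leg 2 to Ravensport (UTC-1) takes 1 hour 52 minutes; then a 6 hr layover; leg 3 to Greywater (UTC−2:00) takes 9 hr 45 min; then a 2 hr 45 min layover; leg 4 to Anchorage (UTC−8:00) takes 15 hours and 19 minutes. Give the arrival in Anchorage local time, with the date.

Convert departure to UTC: 8:50 AM − 10:30 = 10:20 PM UTC on Oct 5.
Add 7 hours and 55 minutes leg 1 → 6:15 AM UTC (Oct 6).
Add 7 hours and 43 minutes layover in Kabul → 1:58 PM UTC.
Add 1 hour 52 minutes leg 2 → 3:50 PM UTC.
Add 6 hours layover in Ravensport → 9:50 PM UTC.
Add 9 hours and 45 minutes leg 3 → 7:35 AM UTC (Oct 7).
Add 2 hours and 45 minutes layover in Greywater → 10:20 AM UTC.
Add 15 hours and 19 minutes leg 4 → 1:39 AM UTC (Oct 8).
Anchorage is UTC−8:00, so local arrival = 1:39 AM − 8:00 = 5:39 PM on Oct 7.

5:39 PM on October 7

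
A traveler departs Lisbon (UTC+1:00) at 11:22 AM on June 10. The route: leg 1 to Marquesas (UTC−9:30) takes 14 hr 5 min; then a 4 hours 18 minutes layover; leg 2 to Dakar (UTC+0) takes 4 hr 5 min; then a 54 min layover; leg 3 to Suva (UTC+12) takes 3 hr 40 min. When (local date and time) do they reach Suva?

Convert departure to UTC: 11:22 AM − 1:00 = 10:22 AM UTC on Jun 10.
Add 14 hours 5 minutes leg 1 → 12:27 AM UTC (Jun 11).
Add 4 hours 18 minutes layover in Marquesas → 4:45 AM UTC.
Add 4 hours 5 minutes leg 2 → 8:50 AM UTC.
Add 54 minutes layover in Dakar → 9:44 AM UTC.
Add 3 hours and 40 minutes leg 3 → 1:24 PM UTC.
Suva is UTC+12:00, so local arrival = 1:24 PM + 12:00 = 1:24 AM on Jun 12.

1:24 AM on June 12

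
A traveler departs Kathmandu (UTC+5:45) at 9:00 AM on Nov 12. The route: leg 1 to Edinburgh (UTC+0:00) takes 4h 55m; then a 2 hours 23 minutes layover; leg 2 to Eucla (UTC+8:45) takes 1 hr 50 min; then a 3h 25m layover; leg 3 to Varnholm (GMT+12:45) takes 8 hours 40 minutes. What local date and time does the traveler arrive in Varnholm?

Convert departure to UTC: 9:00 AM − 5:45 = 3:15 AM UTC on Nov 12.
Add 4 hours and 55 minutes leg 1 → 8:10 AM UTC.
Add 2 hours 23 minutes layover in Edinburgh → 10:33 AM UTC.
Add 1 hour and 50 minutes leg 2 → 12:23 PM UTC.
Add 3 hours 25 minutes layover in Eucla → 3:48 PM UTC.
Add 8 hours and 40 minutes leg 3 → 12:28 AM UTC (Nov 13).
Varnholm is UTC+12:45, so local arrival = 12:28 AM + 12:45 = 1:13 PM on Nov 13.

1:13 PM on Nov 13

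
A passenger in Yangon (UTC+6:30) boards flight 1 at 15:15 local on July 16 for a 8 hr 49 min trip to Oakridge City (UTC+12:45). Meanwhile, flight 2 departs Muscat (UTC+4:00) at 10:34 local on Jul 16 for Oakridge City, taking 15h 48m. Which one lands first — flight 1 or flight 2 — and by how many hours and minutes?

Flight 1 in UTC: 15:15 − 6:30 = 08:45 on Jul 16.
+8 hours and 49 minutes → arrive 17:34 UTC on Jul 16.
Flight 2 in UTC: 10:34 − 4:00 = 06:34 on Jul 16.
+15 hours 48 minutes → arrive 22:22 UTC on Jul 16.
Flight 1 lands earlier by 4 hours 48 minutes.

the first, by 4 hours 48 minutes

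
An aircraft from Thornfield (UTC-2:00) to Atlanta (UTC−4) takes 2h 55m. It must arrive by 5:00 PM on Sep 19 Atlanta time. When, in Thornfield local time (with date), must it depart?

Target arrival in UTC: 5:00 PM + 4:00 = 9:00 PM on Sep 19.
Subtract 2 hours 55 minutes → departure 6:05 PM UTC on Sep 19.
Thornfield is UTC−2:00: 6:05 PM − 2:00 = 4:05 PM on Sep 19.

4:05 PM on September 19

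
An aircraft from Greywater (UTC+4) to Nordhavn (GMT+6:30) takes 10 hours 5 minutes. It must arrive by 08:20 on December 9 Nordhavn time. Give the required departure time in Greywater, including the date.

Target arrival in UTC: 08:20 − 6:30 = 01:50 on Dec 9.
Subtract 10 hours and 5 minutes → departure 15:45 UTC on Dec 8.
Greywater is UTC+4:00: 15:45 + 4:00 = 19:45 on Dec 8.

19:45 on Dec 8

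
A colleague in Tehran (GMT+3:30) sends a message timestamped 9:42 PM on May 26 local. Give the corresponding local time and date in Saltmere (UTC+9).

Saltmere is 5:30 ahead of Tehran.
Shift by the zone difference: 9:42 PM + 5:30 = 3:12 AM on May 27 in Saltmere.

3:12 AM on May 27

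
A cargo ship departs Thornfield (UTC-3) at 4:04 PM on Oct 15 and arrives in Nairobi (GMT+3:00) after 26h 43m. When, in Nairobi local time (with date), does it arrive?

12:47 AM on October 17

Convert departure to UTC: 4:04 PM + 3:00 = 7:04 PM UTC on Oct 15.
Add 26 hours and 43 minutes travel time → 9:47 PM UTC (Oct 16).
Nairobi is UTC+3:00, so local arrival = 9:47 PM + 3:00 = 12:47 AM on Oct 17.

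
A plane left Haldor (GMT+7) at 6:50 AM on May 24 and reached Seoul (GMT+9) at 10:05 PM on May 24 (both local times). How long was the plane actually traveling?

13 hours 15 minutes

Seoul is 2:00 ahead of Haldor.
Clock-face elapsed time (ignoring zones) is 15 hours 15 minutes.
Actual elapsed = 15 hours 15 minutes − 2:00 = 13 hours 15 minutes.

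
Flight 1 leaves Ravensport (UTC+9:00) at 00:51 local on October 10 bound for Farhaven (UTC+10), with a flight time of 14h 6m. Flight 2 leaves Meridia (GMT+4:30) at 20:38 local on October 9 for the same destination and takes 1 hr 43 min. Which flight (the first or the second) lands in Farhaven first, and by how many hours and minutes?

Flight 1 in UTC: 00:51 − 9:00 = 15:51 on Oct 9.
+14 hours 6 minutes → arrive 05:57 UTC on Oct 10.
Flight 2 in UTC: 20:38 − 4:30 = 16:08 on Oct 9.
+1 hour and 43 minutes → arrive 17:51 UTC on Oct 9.
Flight 2 lands earlier by 12 hours 6 minutes.

the second, by 12 hours 6 minutes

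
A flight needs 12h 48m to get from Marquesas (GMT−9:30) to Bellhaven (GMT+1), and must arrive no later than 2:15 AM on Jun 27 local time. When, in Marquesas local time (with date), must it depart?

2:57 AM on June 26

Target arrival in UTC: 2:15 AM − 1:00 = 1:15 AM on Jun 27.
Subtract 12 hours 48 minutes → departure 12:27 PM UTC on Jun 26.
Marquesas is UTC−9:30: 12:27 PM − 9:30 = 2:57 AM on Jun 26.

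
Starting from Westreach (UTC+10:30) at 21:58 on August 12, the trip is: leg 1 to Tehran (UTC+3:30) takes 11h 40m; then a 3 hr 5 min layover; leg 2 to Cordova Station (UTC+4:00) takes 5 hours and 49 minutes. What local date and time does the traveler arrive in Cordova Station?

12:02 on Aug 13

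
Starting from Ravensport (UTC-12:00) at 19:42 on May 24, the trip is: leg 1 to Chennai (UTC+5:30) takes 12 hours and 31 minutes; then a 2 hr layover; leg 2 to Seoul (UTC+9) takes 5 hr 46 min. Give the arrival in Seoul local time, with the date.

12:59 on May 26

Convert departure to UTC: 19:42 + 12:00 = 07:42 UTC on May 25.
Add 12 hours and 31 minutes leg 1 → 20:13 UTC.
Add 2 hours layover in Chennai → 22:13 UTC.
Add 5 hours 46 minutes leg 2 → 03:59 UTC (May 26).
Seoul is UTC+9:00, so local arrival = 03:59 + 9:00 = 12:59 on May 26.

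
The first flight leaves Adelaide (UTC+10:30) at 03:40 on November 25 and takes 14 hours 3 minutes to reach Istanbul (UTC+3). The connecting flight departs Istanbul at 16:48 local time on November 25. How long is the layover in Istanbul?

6 hours 35 minutes

Convert departure to UTC: 03:40 − 10:30 = 17:10 UTC on Nov 24.
Add 14 hours and 3 minutes flight time → 07:13 UTC (Nov 25).
Istanbul is UTC+3:00, so local arrival = 07:13 + 3:00 = 10:13 on Nov 25.
Layover = 16:48 − 10:13 = 6 hours 35 minutes.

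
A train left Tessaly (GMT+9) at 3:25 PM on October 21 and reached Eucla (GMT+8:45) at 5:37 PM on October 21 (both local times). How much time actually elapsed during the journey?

Departure in UTC: 3:25 PM − 9:00 = 6:25 AM on Oct 21.
Arrival in UTC: 5:37 PM − 8:45 = 8:52 AM on Oct 21.
Elapsed = 8:52 AM − 6:25 AM = 2 hours 27 minutes.

2 hours 27 minutes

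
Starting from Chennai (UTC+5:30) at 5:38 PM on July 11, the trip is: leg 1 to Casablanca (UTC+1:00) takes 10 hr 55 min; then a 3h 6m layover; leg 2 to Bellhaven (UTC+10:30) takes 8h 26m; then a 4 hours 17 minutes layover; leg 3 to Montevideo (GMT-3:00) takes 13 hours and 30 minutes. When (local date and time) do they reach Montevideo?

1:22 AM on Jul 13

Convert departure to UTC: 5:38 PM − 5:30 = 12:08 PM UTC on Jul 11.
Add 10 hours and 55 minutes leg 1 → 11:03 PM UTC.
Add 3 hours and 6 minutes layover in Casablanca → 2:09 AM UTC (Jul 12).
Add 8 hours 26 minutes leg 2 → 10:35 AM UTC.
Add 4 hours and 17 minutes layover in Bellhaven → 2:52 PM UTC.
Add 13 hours 30 minutes leg 3 → 4:22 AM UTC (Jul 13).
Montevideo is UTC−3:00, so local arrival = 4:22 AM − 3:00 = 1:22 AM on Jul 13.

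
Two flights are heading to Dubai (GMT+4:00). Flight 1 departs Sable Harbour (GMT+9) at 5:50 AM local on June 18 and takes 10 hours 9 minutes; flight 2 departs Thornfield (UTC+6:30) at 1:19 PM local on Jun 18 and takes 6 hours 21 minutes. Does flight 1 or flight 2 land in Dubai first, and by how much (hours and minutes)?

the first, by 6 hours 11 minutes

Flight 1 in UTC: 5:50 AM − 9:00 = 8:50 PM on Jun 17.
+10 hours 9 minutes → arrive 6:59 AM UTC on Jun 18.
Flight 2 in UTC: 1:19 PM − 6:30 = 6:49 AM on Jun 18.
+6 hours 21 minutes → arrive 1:10 PM UTC on Jun 18.
Flight 1 lands earlier by 6 hours 11 minutes.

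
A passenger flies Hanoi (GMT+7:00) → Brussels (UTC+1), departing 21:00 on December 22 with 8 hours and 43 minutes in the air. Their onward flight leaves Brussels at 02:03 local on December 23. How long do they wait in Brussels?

2 hours 20 minutes

Convert departure to UTC: 21:00 − 7:00 = 14:00 UTC on Dec 22.
Add 8 hours and 43 minutes flight time → 22:43 UTC.
Brussels is UTC+1:00, so local arrival = 22:43 + 1:00 = 23:43 on Dec 22.
Layover = 02:03 − 23:43 (+1 day) = 2 hours 20 minutes.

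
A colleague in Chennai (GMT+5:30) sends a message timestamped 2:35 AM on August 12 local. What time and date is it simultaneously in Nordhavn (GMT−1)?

In UTC: 2:35 AM − 5:30 = 9:05 PM on Aug 11.
Nordhavn is UTC−1:00: 9:05 PM − 1:00 = 8:05 PM on Aug 11.

8:05 PM on Aug 11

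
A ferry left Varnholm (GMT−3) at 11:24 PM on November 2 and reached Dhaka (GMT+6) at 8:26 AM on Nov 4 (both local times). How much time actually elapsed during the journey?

24 hours 2 minutes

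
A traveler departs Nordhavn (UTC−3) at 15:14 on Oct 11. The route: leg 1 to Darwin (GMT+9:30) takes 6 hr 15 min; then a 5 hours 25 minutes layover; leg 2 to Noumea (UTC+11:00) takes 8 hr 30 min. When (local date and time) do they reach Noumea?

01:24 on October 13

Convert departure to UTC: 15:14 + 3:00 = 18:14 UTC on Oct 11.
Add 6 hours and 15 minutes leg 1 → 00:29 UTC (Oct 12).
Add 5 hours and 25 minutes layover in Darwin → 05:54 UTC.
Add 8 hours and 30 minutes leg 2 → 14:24 UTC.
Noumea is UTC+11:00, so local arrival = 14:24 + 11:00 = 01:24 on Oct 13.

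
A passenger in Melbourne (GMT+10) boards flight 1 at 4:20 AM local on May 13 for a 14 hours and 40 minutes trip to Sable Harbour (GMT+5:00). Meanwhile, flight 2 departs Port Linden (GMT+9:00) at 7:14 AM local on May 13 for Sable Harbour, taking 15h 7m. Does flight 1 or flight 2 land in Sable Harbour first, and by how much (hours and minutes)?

the first, by 4 hours 21 minutes

Flight 1 in UTC: 4:20 AM − 10:00 = 6:20 PM on May 12.
+14 hours and 40 minutes → arrive 9:00 AM UTC on May 13.
Flight 2 in UTC: 7:14 AM − 9:00 = 10:14 PM on May 12.
+15 hours and 7 minutes → arrive 1:21 PM UTC on May 13.
Flight 1 lands earlier by 4 hours 21 minutes.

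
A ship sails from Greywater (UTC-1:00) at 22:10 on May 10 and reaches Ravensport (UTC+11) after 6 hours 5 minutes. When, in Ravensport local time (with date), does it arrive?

16:15 on May 11

Convert departure to UTC: 22:10 + 1:00 = 23:10 UTC on May 10.
Add 6 hours 5 minutes travel time → 05:15 UTC (May 11).
Ravensport is UTC+11:00, so local arrival = 05:15 + 11:00 = 16:15 on May 11.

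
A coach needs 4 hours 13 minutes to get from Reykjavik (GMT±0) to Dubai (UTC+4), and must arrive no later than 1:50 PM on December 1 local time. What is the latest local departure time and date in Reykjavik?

Target arrival in UTC: 1:50 PM − 4:00 = 9:50 AM on Dec 1.
Subtract 4 hours and 13 minutes → departure 5:37 AM UTC on Dec 1.
Reykjavik is UTC+0, so departure is 5:37 AM on Dec 1.

5:37 AM on Dec 1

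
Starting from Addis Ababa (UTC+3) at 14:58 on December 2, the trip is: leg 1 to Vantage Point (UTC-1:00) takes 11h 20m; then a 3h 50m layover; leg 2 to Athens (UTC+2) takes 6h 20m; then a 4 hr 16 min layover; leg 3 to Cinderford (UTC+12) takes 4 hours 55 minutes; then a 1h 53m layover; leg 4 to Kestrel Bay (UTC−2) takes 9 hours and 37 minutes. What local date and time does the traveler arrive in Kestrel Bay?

04:09 on December 4

Convert departure to UTC: 14:58 − 3:00 = 11:58 UTC on Dec 2.
Add 11 hours and 20 minutes leg 1 → 23:18 UTC.
Add 3 hours and 50 minutes layover in Vantage Point → 03:08 UTC (Dec 3).
Add 6 hours and 20 minutes leg 2 → 09:28 UTC.
Add 4 hours 16 minutes layover in Athens → 13:44 UTC.
Add 4 hours and 55 minutes leg 3 → 18:39 UTC.
Add 1 hour and 53 minutes layover in Cinderford → 20:32 UTC.
Add 9 hours 37 minutes leg 4 → 06:09 UTC (Dec 4).
Kestrel Bay is UTC−2:00, so local arrival = 06:09 − 2:00 = 04:09 on Dec 4.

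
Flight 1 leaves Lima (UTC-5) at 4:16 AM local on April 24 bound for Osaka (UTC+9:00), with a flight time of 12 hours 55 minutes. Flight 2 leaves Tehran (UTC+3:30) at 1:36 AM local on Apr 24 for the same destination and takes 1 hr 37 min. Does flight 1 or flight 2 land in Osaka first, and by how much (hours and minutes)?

the second, by 22 hours 28 minutes

Flight 1 in UTC: 4:16 AM + 5:00 = 9:16 AM on Apr 24.
+12 hours and 55 minutes → arrive 10:11 PM UTC on Apr 24.
Flight 2 in UTC: 1:36 AM − 3:30 = 10:06 PM on Apr 23.
+1 hour and 37 minutes → arrive 11:43 PM UTC on Apr 23.
Flight 2 lands earlier by 22 hours 28 minutes.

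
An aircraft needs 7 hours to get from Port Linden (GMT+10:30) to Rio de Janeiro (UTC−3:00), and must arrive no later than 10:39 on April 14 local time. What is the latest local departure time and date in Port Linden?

Target arrival in UTC: 10:39 + 3:00 = 13:39 on Apr 14.
Subtract 7 hours → departure 06:39 UTC on Apr 14.
Port Linden is UTC+10:30: 06:39 + 10:30 = 17:09 on Apr 14.

17:09 on Apr 14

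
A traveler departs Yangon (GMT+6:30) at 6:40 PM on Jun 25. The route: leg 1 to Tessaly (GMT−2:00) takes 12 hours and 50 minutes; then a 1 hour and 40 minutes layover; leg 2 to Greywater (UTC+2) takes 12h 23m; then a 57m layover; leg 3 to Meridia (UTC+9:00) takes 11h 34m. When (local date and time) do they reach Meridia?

12:34 PM on Jun 27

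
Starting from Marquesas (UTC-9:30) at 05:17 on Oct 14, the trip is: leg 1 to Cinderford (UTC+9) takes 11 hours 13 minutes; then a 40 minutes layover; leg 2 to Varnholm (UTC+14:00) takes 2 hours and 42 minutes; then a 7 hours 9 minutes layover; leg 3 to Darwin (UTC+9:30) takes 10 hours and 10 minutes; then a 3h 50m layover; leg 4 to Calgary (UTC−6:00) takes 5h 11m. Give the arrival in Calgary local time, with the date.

Convert departure to UTC: 05:17 + 9:30 = 14:47 UTC on Oct 14.
Add 11 hours 13 minutes leg 1 → 02:00 UTC (Oct 15).
Add 40 minutes layover in Cinderford → 02:40 UTC.
Add 2 hours and 42 minutes leg 2 → 05:22 UTC.
Add 7 hours 9 minutes layover in Varnholm → 12:31 UTC.
Add 10 hours 10 minutes leg 3 → 22:41 UTC.
Add 3 hours and 50 minutes layover in Darwin → 02:31 UTC (Oct 16).
Add 5 hours and 11 minutes leg 4 → 07:42 UTC.
Calgary is UTC−6:00, so local arrival = 07:42 − 6:00 = 01:42 on Oct 16.

01:42 on Oct 16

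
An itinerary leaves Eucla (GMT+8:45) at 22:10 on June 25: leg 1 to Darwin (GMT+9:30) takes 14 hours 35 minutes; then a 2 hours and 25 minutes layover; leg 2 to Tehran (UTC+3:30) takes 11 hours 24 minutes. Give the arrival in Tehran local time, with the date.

Convert departure to UTC: 22:10 − 8:45 = 13:25 UTC on Jun 25.
Add 14 hours 35 minutes leg 1 → 04:00 UTC (Jun 26).
Add 2 hours 25 minutes layover in Darwin → 06:25 UTC.
Add 11 hours and 24 minutes leg 2 → 17:49 UTC.
Tehran is UTC+3:30, so local arrival = 17:49 + 3:30 = 21:19 on Jun 26.

21:19 on June 26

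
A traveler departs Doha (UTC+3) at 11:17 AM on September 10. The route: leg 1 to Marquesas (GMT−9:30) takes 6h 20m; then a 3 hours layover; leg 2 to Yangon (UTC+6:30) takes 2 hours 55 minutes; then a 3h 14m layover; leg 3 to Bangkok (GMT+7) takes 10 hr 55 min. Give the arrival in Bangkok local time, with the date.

Convert departure to UTC: 11:17 AM − 3:00 = 8:17 AM UTC on Sep 10.
Add 6 hours and 20 minutes leg 1 → 2:37 PM UTC.
Add 3 hours layover in Marquesas → 5:37 PM UTC.
Add 2 hours and 55 minutes leg 2 → 8:32 PM UTC.
Add 3 hours 14 minutes layover in Yangon → 11:46 PM UTC.
Add 10 hours and 55 minutes leg 3 → 10:41 AM UTC (Sep 11).
Bangkok is UTC+7:00, so local arrival = 10:41 AM + 7:00 = 5:41 PM on Sep 11.

5:41 PM on September 11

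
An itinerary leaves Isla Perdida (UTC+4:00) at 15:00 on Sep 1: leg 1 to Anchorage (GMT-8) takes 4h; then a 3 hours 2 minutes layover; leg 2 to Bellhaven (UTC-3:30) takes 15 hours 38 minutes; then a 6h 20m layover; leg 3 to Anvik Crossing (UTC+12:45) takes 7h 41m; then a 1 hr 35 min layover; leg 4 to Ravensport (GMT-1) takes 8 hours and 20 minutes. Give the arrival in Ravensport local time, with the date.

Convert departure to UTC: 15:00 − 4:00 = 11:00 UTC on Sep 1.
Add 4 hours leg 1 → 15:00 UTC.
Add 3 hours and 2 minutes layover in Anchorage → 18:02 UTC.
Add 15 hours and 38 minutes leg 2 → 09:40 UTC (Sep 2).
Add 6 hours and 20 minutes layover in Bellhaven → 16:00 UTC.
Add 7 hours 41 minutes leg 3 → 23:41 UTC.
Add 1 hour 35 minutes layover in Anvik Crossing → 01:16 UTC (Sep 3).
Add 8 hours 20 minutes leg 4 → 09:36 UTC.
Ravensport is UTC−1:00, so local arrival = 09:36 − 1:00 = 08:36 on Sep 3.

08:36 on Sep 3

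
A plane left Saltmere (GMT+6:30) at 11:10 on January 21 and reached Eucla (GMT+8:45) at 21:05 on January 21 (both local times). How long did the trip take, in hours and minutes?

Eucla is 2:15 ahead of Saltmere.
Clock-face elapsed time (ignoring zones) is 9 hours 55 minutes.
Actual elapsed = 9 hours 55 minutes − 2:15 = 7 hours 40 minutes.

7 hours 40 minutes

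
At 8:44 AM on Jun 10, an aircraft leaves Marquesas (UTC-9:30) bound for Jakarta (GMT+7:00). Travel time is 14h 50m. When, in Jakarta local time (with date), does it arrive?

Convert departure to UTC: 8:44 AM + 9:30 = 6:14 PM UTC on Jun 10.
Add 14 hours and 50 minutes travel time → 9:04 AM UTC (Jun 11).
Jakarta is UTC+7:00, so local arrival = 9:04 AM + 7:00 = 4:04 PM on Jun 11.

4:04 PM on Jun 11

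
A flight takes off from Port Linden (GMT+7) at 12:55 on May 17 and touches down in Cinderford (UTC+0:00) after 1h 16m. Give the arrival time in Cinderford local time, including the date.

Cinderford is 7:00 behind Port Linden.
After 1 hour 16 minutes it is 14:11 in Port Linden.
Shift by the zone difference: 14:11 − 7:00 = 07:11 on May 17 in Cinderford.

07:11 on May 17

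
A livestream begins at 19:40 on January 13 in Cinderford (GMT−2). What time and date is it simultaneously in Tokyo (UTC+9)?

06:40 on Jan 14

Tokyo is 11:00 ahead of Cinderford.
Shift by the zone difference: 19:40 + 11:00 = 06:40 on Jan 14 in Tokyo.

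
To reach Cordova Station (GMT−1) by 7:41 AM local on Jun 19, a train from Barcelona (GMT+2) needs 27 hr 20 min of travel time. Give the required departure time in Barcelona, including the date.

7:21 AM on June 18

Target arrival in UTC: 7:41 AM + 1:00 = 8:41 AM on Jun 19.
Subtract 27 hours and 20 minutes → departure 5:21 AM UTC on Jun 18.
Barcelona is UTC+2:00: 5:21 AM + 2:00 = 7:21 AM on Jun 18.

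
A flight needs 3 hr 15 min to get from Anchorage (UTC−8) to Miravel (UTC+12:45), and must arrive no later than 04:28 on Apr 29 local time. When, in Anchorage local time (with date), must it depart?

Target arrival in UTC: 04:28 − 12:45 = 15:43 on Apr 28.
Subtract 3 hours 15 minutes → departure 12:28 UTC on Apr 28.
Anchorage is UTC−8:00: 12:28 − 8:00 = 04:28 on Apr 28.

04:28 on April 28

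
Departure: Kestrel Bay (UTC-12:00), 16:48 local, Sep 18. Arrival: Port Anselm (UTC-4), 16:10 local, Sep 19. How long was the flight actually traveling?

15 hours 22 minutes

Departure in UTC: 16:48 + 12:00 = 04:48 on Sep 19.
Arrival in UTC: 16:10 + 4:00 = 20:10 on Sep 19.
Elapsed = 20:10 − 04:48 = 15 hours 22 minutes.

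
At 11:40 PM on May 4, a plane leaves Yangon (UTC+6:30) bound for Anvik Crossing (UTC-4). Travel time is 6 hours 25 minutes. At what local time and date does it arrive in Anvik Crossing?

7:35 PM on May 4

Convert departure to UTC: 11:40 PM − 6:30 = 5:10 PM UTC on May 4.
Add 6 hours 25 minutes travel time → 11:35 PM UTC.
Anvik Crossing is UTC−4:00, so local arrival = 11:35 PM − 4:00 = 7:35 PM on May 4.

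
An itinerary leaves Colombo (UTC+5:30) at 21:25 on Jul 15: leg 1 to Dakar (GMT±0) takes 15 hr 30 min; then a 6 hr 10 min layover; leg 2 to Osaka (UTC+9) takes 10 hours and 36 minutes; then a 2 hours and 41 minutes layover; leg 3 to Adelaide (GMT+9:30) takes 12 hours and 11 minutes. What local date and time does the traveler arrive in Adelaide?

00:33 on Jul 18

Convert departure to UTC: 21:25 − 5:30 = 15:55 UTC on Jul 15.
Add 15 hours 30 minutes leg 1 → 07:25 UTC (Jul 16).
Add 6 hours and 10 minutes layover in Dakar → 13:35 UTC.
Add 10 hours and 36 minutes leg 2 → 00:11 UTC (Jul 17).
Add 2 hours 41 minutes layover in Osaka → 02:52 UTC.
Add 12 hours 11 minutes leg 3 → 15:03 UTC.
Adelaide is UTC+9:30, so local arrival = 15:03 + 9:30 = 00:33 on Jul 18.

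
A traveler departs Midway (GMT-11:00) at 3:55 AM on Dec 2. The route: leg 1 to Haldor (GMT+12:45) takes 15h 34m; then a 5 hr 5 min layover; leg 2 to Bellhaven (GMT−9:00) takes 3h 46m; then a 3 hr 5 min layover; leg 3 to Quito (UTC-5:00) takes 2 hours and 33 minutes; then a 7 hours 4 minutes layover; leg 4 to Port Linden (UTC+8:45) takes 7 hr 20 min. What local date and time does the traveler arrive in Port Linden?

Convert departure to UTC: 3:55 AM + 11:00 = 2:55 PM UTC on Dec 2.
Add 15 hours 34 minutes leg 1 → 6:29 AM UTC (Dec 3).
Add 5 hours 5 minutes layover in Haldor → 11:34 AM UTC.
Add 3 hours 46 minutes leg 2 → 3:20 PM UTC.
Add 3 hours and 5 minutes layover in Bellhaven → 6:25 PM UTC.
Add 2 hours 33 minutes leg 3 → 8:58 PM UTC.
Add 7 hours and 4 minutes layover in Quito → 4:02 AM UTC (Dec 4).
Add 7 hours and 20 minutes leg 4 → 11:22 AM UTC.
Port Linden is UTC+8:45, so local arrival = 11:22 AM + 8:45 = 8:07 PM on Dec 4.

8:07 PM on December 4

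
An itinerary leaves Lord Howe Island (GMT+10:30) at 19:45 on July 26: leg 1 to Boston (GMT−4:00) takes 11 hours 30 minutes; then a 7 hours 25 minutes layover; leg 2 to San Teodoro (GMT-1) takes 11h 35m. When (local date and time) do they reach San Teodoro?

14:45 on Jul 27

Convert departure to UTC: 19:45 − 10:30 = 09:15 UTC on Jul 26.
Add 11 hours and 30 minutes leg 1 → 20:45 UTC.
Add 7 hours and 25 minutes layover in Boston → 04:10 UTC (Jul 27).
Add 11 hours and 35 minutes leg 2 → 15:45 UTC.
San Teodoro is UTC−1:00, so local arrival = 15:45 − 1:00 = 14:45 on Jul 27.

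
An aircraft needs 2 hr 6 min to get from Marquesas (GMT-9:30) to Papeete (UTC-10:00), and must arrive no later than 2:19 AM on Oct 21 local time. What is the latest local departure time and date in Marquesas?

12:43 AM on Oct 21

Target arrival in UTC: 2:19 AM + 10:00 = 12:19 PM on Oct 21.
Subtract 2 hours and 6 minutes → departure 10:13 AM UTC on Oct 21.
Marquesas is UTC−9:30: 10:13 AM − 9:30 = 12:43 AM on Oct 21.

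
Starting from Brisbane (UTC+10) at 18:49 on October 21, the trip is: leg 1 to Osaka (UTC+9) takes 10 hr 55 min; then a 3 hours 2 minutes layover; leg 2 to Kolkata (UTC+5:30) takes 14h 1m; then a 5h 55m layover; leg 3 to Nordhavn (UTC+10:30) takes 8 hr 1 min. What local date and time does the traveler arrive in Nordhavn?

13:13 on Oct 23

Convert departure to UTC: 18:49 − 10:00 = 08:49 UTC on Oct 21.
Add 10 hours 55 minutes leg 1 → 19:44 UTC.
Add 3 hours 2 minutes layover in Osaka → 22:46 UTC.
Add 14 hours and 1 minute leg 2 → 12:47 UTC (Oct 22).
Add 5 hours and 55 minutes layover in Kolkata → 18:42 UTC.
Add 8 hours and 1 minute leg 3 → 02:43 UTC (Oct 23).
Nordhavn is UTC+10:30, so local arrival = 02:43 + 10:30 = 13:13 on Oct 23.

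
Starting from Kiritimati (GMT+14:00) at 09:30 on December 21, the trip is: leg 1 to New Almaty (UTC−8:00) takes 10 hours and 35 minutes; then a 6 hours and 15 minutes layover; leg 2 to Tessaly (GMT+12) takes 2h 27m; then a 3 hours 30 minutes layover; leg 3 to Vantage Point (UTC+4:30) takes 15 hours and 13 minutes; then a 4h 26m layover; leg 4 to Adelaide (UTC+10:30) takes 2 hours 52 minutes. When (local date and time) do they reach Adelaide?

Convert departure to UTC: 09:30 − 14:00 = 19:30 UTC on Dec 20.
Add 10 hours 35 minutes leg 1 → 06:05 UTC (Dec 21).
Add 6 hours and 15 minutes layover in New Almaty → 12:20 UTC.
Add 2 hours and 27 minutes leg 2 → 14:47 UTC.
Add 3 hours and 30 minutes layover in Tessaly → 18:17 UTC.
Add 15 hours and 13 minutes leg 3 → 09:30 UTC (Dec 22).
Add 4 hours 26 minutes layover in Vantage Point → 13:56 UTC.
Add 2 hours 52 minutes leg 4 → 16:48 UTC.
Adelaide is UTC+10:30, so local arrival = 16:48 + 10:30 = 03:18 on Dec 23.

03:18 on December 23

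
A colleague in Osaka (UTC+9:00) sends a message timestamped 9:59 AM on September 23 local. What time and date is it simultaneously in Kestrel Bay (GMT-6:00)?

6:59 PM on September 22

In UTC: 9:59 AM − 9:00 = 12:59 AM on Sep 23.
Kestrel Bay is UTC−6:00: 12:59 AM − 6:00 = 6:59 PM on Sep 22.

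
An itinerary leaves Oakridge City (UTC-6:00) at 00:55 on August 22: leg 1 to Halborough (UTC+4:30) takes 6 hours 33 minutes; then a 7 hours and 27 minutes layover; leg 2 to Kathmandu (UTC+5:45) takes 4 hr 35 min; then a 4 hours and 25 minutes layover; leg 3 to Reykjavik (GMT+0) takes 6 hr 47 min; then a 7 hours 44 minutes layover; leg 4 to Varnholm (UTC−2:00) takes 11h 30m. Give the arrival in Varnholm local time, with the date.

05:56 on August 24

Convert departure to UTC: 00:55 + 6:00 = 06:55 UTC on Aug 22.
Add 6 hours and 33 minutes leg 1 → 13:28 UTC.
Add 7 hours and 27 minutes layover in Halborough → 20:55 UTC.
Add 4 hours 35 minutes leg 2 → 01:30 UTC (Aug 23).
Add 4 hours and 25 minutes layover in Kathmandu → 05:55 UTC.
Add 6 hours and 47 minutes leg 3 → 12:42 UTC.
Add 7 hours 44 minutes layover in Reykjavik → 20:26 UTC.
Add 11 hours 30 minutes leg 4 → 07:56 UTC (Aug 24).
Varnholm is UTC−2:00, so local arrival = 07:56 − 2:00 = 05:56 on Aug 24.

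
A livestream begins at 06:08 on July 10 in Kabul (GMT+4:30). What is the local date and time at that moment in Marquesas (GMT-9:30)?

16:08 on July 9

Marquesas is 14:00 behind Kabul.
Shift by the zone difference: 06:08 − 14:00 = 16:08 on Jul 9 in Marquesas.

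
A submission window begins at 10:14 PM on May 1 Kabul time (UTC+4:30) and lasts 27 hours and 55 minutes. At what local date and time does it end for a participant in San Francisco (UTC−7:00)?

2:39 PM on May 2

Convert start to UTC: 10:14 PM − 4:30 = 5:44 PM UTC on May 1.
Add 27 hours 55 minutes duration → 9:39 PM UTC (May 2).
San Francisco is UTC−7:00, so local end time = 9:39 PM − 7:00 = 2:39 PM on May 2.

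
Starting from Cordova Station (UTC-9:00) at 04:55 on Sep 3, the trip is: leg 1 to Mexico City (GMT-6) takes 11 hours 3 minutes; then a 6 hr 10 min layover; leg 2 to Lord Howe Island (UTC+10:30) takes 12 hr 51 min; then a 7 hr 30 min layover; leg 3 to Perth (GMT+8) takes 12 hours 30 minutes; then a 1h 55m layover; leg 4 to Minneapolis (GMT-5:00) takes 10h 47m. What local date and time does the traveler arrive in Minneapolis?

Convert departure to UTC: 04:55 + 9:00 = 13:55 UTC on Sep 3.
Add 11 hours 3 minutes leg 1 → 00:58 UTC (Sep 4).
Add 6 hours and 10 minutes layover in Mexico City → 07:08 UTC.
Add 12 hours and 51 minutes leg 2 → 19:59 UTC.
Add 7 hours 30 minutes layover in Lord Howe Island → 03:29 UTC (Sep 5).
Add 12 hours and 30 minutes leg 3 → 15:59 UTC.
Add 1 hour 55 minutes layover in Perth → 17:54 UTC.
Add 10 hours and 47 minutes leg 4 → 04:41 UTC (Sep 6).
Minneapolis is UTC−5:00, so local arrival = 04:41 − 5:00 = 23:41 on Sep 5.

23:41 on Sep 5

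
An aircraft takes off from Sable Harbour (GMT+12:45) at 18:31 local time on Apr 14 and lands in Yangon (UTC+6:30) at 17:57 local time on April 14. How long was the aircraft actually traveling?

5 hours 41 minutes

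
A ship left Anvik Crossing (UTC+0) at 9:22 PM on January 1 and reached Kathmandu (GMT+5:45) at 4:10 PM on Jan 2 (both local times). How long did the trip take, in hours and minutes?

13 hours 3 minutes

Departure is already UTC: 9:22 PM on Jan 1.
Arrival in UTC: 4:10 PM − 5:45 = 10:25 AM on Jan 2.
Elapsed = 10:25 AM − 9:22 PM (+1 day) = 13 hours 3 minutes.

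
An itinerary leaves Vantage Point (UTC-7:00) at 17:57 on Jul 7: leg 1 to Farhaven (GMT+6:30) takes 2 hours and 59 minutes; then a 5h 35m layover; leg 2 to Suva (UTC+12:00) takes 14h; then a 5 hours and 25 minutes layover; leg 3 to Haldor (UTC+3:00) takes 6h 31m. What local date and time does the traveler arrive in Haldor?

14:27 on July 9

Convert departure to UTC: 17:57 + 7:00 = 00:57 UTC on Jul 8.
Add 2 hours 59 minutes leg 1 → 03:56 UTC.
Add 5 hours 35 minutes layover in Farhaven → 09:31 UTC.
Add 14 hours leg 2 → 23:31 UTC.
Add 5 hours 25 minutes layover in Suva → 04:56 UTC (Jul 9).
Add 6 hours and 31 minutes leg 3 → 11:27 UTC.
Haldor is UTC+3:00, so local arrival = 11:27 + 3:00 = 14:27 on Jul 9.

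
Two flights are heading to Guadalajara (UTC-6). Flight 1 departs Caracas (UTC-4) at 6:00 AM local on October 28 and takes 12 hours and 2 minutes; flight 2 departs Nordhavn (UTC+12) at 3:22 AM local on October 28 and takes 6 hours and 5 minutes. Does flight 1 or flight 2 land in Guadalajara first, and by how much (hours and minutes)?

the second, by 24 hours 35 minutes

Flight 1 in UTC: 6:00 AM + 4:00 = 10:00 AM on Oct 28.
+12 hours and 2 minutes → arrive 10:02 PM UTC on Oct 28.
Flight 2 in UTC: 3:22 AM − 12:00 = 3:22 PM on Oct 27.
+6 hours and 5 minutes → arrive 9:27 PM UTC on Oct 27.
Flight 2 lands earlier by 24 hours 35 minutes.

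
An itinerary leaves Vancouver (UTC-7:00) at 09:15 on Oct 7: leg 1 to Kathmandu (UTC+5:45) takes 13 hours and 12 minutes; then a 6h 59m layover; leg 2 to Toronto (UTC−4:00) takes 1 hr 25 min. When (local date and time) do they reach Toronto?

Convert departure to UTC: 09:15 + 7:00 = 16:15 UTC on Oct 7.
Add 13 hours and 12 minutes leg 1 → 05:27 UTC (Oct 8).
Add 6 hours 59 minutes layover in Kathmandu → 12:26 UTC.
Add 1 hour and 25 minutes leg 2 → 13:51 UTC.
Toronto is UTC−4:00, so local arrival = 13:51 − 4:00 = 09:51 on Oct 8.

09:51 on Oct 8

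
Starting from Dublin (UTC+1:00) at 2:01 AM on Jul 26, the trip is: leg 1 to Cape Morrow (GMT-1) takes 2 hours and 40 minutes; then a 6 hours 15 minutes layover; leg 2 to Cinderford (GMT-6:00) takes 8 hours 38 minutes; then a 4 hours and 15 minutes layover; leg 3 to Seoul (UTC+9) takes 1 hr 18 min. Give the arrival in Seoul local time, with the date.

9:07 AM on Jul 27

Convert departure to UTC: 2:01 AM − 1:00 = 1:01 AM UTC on Jul 26.
Add 2 hours and 40 minutes leg 1 → 3:41 AM UTC.
Add 6 hours 15 minutes layover in Cape Morrow → 9:56 AM UTC.
Add 8 hours and 38 minutes leg 2 → 6:34 PM UTC.
Add 4 hours and 15 minutes layover in Cinderford → 10:49 PM UTC.
Add 1 hour and 18 minutes leg 3 → 12:07 AM UTC (Jul 27).
Seoul is UTC+9:00, so local arrival = 12:07 AM + 9:00 = 9:07 AM on Jul 27.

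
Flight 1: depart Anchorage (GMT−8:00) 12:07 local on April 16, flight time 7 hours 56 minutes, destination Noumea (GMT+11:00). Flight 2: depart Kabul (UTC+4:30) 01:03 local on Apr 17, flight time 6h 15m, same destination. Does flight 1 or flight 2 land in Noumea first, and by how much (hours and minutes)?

the second, by 1 hour 15 minutes

Flight 1 in UTC: 12:07 + 8:00 = 20:07 on Apr 16.
+7 hours 56 minutes → arrive 04:03 UTC on Apr 17.
Flight 2 in UTC: 01:03 − 4:30 = 20:33 on Apr 16.
+6 hours and 15 minutes → arrive 02:48 UTC on Apr 17.
Flight 2 lands earlier by 1 hour 15 minutes.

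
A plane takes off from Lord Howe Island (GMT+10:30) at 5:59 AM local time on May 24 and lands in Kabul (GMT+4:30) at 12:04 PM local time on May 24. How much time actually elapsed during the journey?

Kabul is 6:00 behind Lord Howe Island.
Clock-face elapsed time (ignoring zones) is 6 hours 5 minutes.
Actual elapsed = 6 hours 5 minutes + 6:00 = 12 hours 5 minutes.

12 hours 5 minutes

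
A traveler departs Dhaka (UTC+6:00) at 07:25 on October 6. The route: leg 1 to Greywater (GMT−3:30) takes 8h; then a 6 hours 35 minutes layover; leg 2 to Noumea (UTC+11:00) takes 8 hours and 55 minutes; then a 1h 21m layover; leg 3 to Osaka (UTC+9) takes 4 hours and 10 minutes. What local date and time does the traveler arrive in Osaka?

Convert departure to UTC: 07:25 − 6:00 = 01:25 UTC on Oct 6.
Add 8 hours leg 1 → 09:25 UTC.
Add 6 hours and 35 minutes layover in Greywater → 16:00 UTC.
Add 8 hours and 55 minutes leg 2 → 00:55 UTC (Oct 7).
Add 1 hour and 21 minutes layover in Noumea → 02:16 UTC.
Add 4 hours 10 minutes leg 3 → 06:26 UTC.
Osaka is UTC+9:00, so local arrival = 06:26 + 9:00 = 15:26 on Oct 7.

15:26 on October 7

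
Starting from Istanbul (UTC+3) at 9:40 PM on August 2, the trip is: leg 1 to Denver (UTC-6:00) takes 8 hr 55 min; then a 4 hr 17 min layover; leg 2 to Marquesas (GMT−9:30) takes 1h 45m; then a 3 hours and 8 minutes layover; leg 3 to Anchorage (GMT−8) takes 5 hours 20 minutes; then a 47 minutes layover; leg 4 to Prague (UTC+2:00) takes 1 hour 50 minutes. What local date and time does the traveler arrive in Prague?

Convert departure to UTC: 9:40 PM − 3:00 = 6:40 PM UTC on Aug 2.
Add 8 hours 55 minutes leg 1 → 3:35 AM UTC (Aug 3).
Add 4 hours and 17 minutes layover in Denver → 7:52 AM UTC.
Add 1 hour and 45 minutes leg 2 → 9:37 AM UTC.
Add 3 hours and 8 minutes layover in Marquesas → 12:45 PM UTC.
Add 5 hours and 20 minutes leg 3 → 6:05 PM UTC.
Add 47 minutes layover in Anchorage → 6:52 PM UTC.
Add 1 hour 50 minutes leg 4 → 8:42 PM UTC.
Prague is UTC+2:00, so local arrival = 8:42 PM + 2:00 = 10:42 PM on Aug 3.

10:42 PM on Aug 3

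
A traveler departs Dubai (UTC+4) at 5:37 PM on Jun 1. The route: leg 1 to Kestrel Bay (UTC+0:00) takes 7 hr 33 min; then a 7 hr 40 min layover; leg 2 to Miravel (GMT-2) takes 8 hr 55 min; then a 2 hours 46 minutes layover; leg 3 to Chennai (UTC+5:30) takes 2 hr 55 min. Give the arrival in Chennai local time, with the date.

12:56 AM on June 3

Convert departure to UTC: 5:37 PM − 4:00 = 1:37 PM UTC on Jun 1.
Add 7 hours and 33 minutes leg 1 → 9:10 PM UTC.
Add 7 hours and 40 minutes layover in Kestrel Bay → 4:50 AM UTC (Jun 2).
Add 8 hours and 55 minutes leg 2 → 1:45 PM UTC.
Add 2 hours and 46 minutes layover in Miravel → 4:31 PM UTC.
Add 2 hours 55 minutes leg 3 → 7:26 PM UTC.
Chennai is UTC+5:30, so local arrival = 7:26 PM + 5:30 = 12:56 AM on Jun 3.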